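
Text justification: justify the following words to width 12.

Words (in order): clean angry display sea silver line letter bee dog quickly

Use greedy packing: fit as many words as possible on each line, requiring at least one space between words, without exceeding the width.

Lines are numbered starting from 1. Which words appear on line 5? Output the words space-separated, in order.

Line 1: ['clean', 'angry'] (min_width=11, slack=1)
Line 2: ['display', 'sea'] (min_width=11, slack=1)
Line 3: ['silver', 'line'] (min_width=11, slack=1)
Line 4: ['letter', 'bee'] (min_width=10, slack=2)
Line 5: ['dog', 'quickly'] (min_width=11, slack=1)

Answer: dog quickly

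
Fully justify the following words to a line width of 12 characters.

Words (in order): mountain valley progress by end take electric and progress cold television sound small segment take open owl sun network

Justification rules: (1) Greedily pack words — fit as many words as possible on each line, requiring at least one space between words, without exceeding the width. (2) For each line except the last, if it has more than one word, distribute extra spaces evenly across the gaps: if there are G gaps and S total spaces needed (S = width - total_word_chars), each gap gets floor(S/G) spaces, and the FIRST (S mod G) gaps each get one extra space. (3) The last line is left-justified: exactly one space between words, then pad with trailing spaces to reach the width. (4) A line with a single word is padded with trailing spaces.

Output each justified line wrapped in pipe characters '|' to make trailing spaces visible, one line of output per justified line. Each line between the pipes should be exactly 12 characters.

Answer: |mountain    |
|valley      |
|progress  by|
|end     take|
|electric and|
|progress    |
|cold        |
|television  |
|sound  small|
|segment take|
|open owl sun|
|network     |

Derivation:
Line 1: ['mountain'] (min_width=8, slack=4)
Line 2: ['valley'] (min_width=6, slack=6)
Line 3: ['progress', 'by'] (min_width=11, slack=1)
Line 4: ['end', 'take'] (min_width=8, slack=4)
Line 5: ['electric', 'and'] (min_width=12, slack=0)
Line 6: ['progress'] (min_width=8, slack=4)
Line 7: ['cold'] (min_width=4, slack=8)
Line 8: ['television'] (min_width=10, slack=2)
Line 9: ['sound', 'small'] (min_width=11, slack=1)
Line 10: ['segment', 'take'] (min_width=12, slack=0)
Line 11: ['open', 'owl', 'sun'] (min_width=12, slack=0)
Line 12: ['network'] (min_width=7, slack=5)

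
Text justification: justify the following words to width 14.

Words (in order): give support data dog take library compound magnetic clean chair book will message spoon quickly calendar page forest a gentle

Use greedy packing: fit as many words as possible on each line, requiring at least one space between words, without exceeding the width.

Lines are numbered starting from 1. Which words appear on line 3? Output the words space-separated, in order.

Line 1: ['give', 'support'] (min_width=12, slack=2)
Line 2: ['data', 'dog', 'take'] (min_width=13, slack=1)
Line 3: ['library'] (min_width=7, slack=7)
Line 4: ['compound'] (min_width=8, slack=6)
Line 5: ['magnetic', 'clean'] (min_width=14, slack=0)
Line 6: ['chair', 'book'] (min_width=10, slack=4)
Line 7: ['will', 'message'] (min_width=12, slack=2)
Line 8: ['spoon', 'quickly'] (min_width=13, slack=1)
Line 9: ['calendar', 'page'] (min_width=13, slack=1)
Line 10: ['forest', 'a'] (min_width=8, slack=6)
Line 11: ['gentle'] (min_width=6, slack=8)

Answer: library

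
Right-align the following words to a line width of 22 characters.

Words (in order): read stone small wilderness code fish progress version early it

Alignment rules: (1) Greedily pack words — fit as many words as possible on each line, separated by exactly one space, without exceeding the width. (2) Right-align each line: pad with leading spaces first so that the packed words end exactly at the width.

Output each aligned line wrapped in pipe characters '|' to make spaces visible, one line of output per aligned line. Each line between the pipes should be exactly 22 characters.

Answer: |      read stone small|
|  wilderness code fish|
|progress version early|
|                    it|

Derivation:
Line 1: ['read', 'stone', 'small'] (min_width=16, slack=6)
Line 2: ['wilderness', 'code', 'fish'] (min_width=20, slack=2)
Line 3: ['progress', 'version', 'early'] (min_width=22, slack=0)
Line 4: ['it'] (min_width=2, slack=20)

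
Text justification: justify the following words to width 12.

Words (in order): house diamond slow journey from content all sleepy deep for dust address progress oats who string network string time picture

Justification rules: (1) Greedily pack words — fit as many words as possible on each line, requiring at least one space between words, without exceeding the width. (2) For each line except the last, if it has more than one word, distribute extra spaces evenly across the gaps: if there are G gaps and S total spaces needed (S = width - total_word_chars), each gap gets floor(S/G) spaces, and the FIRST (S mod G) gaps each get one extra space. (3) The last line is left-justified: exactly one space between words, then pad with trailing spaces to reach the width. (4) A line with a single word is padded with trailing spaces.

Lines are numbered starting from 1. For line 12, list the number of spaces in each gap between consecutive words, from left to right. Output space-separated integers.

Line 1: ['house'] (min_width=5, slack=7)
Line 2: ['diamond', 'slow'] (min_width=12, slack=0)
Line 3: ['journey', 'from'] (min_width=12, slack=0)
Line 4: ['content', 'all'] (min_width=11, slack=1)
Line 5: ['sleepy', 'deep'] (min_width=11, slack=1)
Line 6: ['for', 'dust'] (min_width=8, slack=4)
Line 7: ['address'] (min_width=7, slack=5)
Line 8: ['progress'] (min_width=8, slack=4)
Line 9: ['oats', 'who'] (min_width=8, slack=4)
Line 10: ['string'] (min_width=6, slack=6)
Line 11: ['network'] (min_width=7, slack=5)
Line 12: ['string', 'time'] (min_width=11, slack=1)
Line 13: ['picture'] (min_width=7, slack=5)

Answer: 2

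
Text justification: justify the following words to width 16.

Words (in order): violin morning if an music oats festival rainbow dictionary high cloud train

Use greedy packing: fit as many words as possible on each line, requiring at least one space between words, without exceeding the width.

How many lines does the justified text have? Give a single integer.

Answer: 5

Derivation:
Line 1: ['violin', 'morning'] (min_width=14, slack=2)
Line 2: ['if', 'an', 'music', 'oats'] (min_width=16, slack=0)
Line 3: ['festival', 'rainbow'] (min_width=16, slack=0)
Line 4: ['dictionary', 'high'] (min_width=15, slack=1)
Line 5: ['cloud', 'train'] (min_width=11, slack=5)
Total lines: 5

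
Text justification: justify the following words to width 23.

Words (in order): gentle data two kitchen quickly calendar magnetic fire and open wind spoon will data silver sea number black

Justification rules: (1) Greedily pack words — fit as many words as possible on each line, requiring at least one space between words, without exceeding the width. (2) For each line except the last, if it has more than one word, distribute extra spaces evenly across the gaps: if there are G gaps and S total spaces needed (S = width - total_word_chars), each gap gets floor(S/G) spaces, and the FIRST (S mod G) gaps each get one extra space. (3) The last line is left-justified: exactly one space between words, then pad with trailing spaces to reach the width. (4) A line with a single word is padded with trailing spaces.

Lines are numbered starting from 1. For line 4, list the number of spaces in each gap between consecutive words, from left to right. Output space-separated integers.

Answer: 2 2 2

Derivation:
Line 1: ['gentle', 'data', 'two', 'kitchen'] (min_width=23, slack=0)
Line 2: ['quickly', 'calendar'] (min_width=16, slack=7)
Line 3: ['magnetic', 'fire', 'and', 'open'] (min_width=22, slack=1)
Line 4: ['wind', 'spoon', 'will', 'data'] (min_width=20, slack=3)
Line 5: ['silver', 'sea', 'number', 'black'] (min_width=23, slack=0)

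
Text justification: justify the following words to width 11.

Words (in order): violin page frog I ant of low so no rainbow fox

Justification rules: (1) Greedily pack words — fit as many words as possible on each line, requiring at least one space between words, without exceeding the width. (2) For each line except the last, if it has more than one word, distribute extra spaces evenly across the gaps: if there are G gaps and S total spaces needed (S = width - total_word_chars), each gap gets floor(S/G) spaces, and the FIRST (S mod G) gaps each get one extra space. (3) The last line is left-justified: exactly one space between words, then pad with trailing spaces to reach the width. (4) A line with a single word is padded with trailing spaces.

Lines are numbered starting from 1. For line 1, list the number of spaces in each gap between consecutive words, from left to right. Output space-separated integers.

Line 1: ['violin', 'page'] (min_width=11, slack=0)
Line 2: ['frog', 'I', 'ant'] (min_width=10, slack=1)
Line 3: ['of', 'low', 'so'] (min_width=9, slack=2)
Line 4: ['no', 'rainbow'] (min_width=10, slack=1)
Line 5: ['fox'] (min_width=3, slack=8)

Answer: 1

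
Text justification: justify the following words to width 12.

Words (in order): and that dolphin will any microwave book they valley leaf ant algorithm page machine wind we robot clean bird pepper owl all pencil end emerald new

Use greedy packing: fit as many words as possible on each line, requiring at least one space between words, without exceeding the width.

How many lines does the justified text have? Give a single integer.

Answer: 15

Derivation:
Line 1: ['and', 'that'] (min_width=8, slack=4)
Line 2: ['dolphin', 'will'] (min_width=12, slack=0)
Line 3: ['any'] (min_width=3, slack=9)
Line 4: ['microwave'] (min_width=9, slack=3)
Line 5: ['book', 'they'] (min_width=9, slack=3)
Line 6: ['valley', 'leaf'] (min_width=11, slack=1)
Line 7: ['ant'] (min_width=3, slack=9)
Line 8: ['algorithm'] (min_width=9, slack=3)
Line 9: ['page', 'machine'] (min_width=12, slack=0)
Line 10: ['wind', 'we'] (min_width=7, slack=5)
Line 11: ['robot', 'clean'] (min_width=11, slack=1)
Line 12: ['bird', 'pepper'] (min_width=11, slack=1)
Line 13: ['owl', 'all'] (min_width=7, slack=5)
Line 14: ['pencil', 'end'] (min_width=10, slack=2)
Line 15: ['emerald', 'new'] (min_width=11, slack=1)
Total lines: 15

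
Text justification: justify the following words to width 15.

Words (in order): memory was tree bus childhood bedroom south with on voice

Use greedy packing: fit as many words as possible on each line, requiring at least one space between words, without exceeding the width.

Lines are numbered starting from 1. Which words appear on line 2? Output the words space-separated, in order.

Answer: bus childhood

Derivation:
Line 1: ['memory', 'was', 'tree'] (min_width=15, slack=0)
Line 2: ['bus', 'childhood'] (min_width=13, slack=2)
Line 3: ['bedroom', 'south'] (min_width=13, slack=2)
Line 4: ['with', 'on', 'voice'] (min_width=13, slack=2)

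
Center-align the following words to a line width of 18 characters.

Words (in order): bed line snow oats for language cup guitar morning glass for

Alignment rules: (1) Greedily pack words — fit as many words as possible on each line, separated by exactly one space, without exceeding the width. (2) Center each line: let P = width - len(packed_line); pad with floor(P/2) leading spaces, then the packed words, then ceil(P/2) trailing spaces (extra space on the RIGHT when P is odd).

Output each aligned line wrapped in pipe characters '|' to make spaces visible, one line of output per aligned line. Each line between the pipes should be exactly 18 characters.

Line 1: ['bed', 'line', 'snow', 'oats'] (min_width=18, slack=0)
Line 2: ['for', 'language', 'cup'] (min_width=16, slack=2)
Line 3: ['guitar', 'morning'] (min_width=14, slack=4)
Line 4: ['glass', 'for'] (min_width=9, slack=9)

Answer: |bed line snow oats|
| for language cup |
|  guitar morning  |
|    glass for     |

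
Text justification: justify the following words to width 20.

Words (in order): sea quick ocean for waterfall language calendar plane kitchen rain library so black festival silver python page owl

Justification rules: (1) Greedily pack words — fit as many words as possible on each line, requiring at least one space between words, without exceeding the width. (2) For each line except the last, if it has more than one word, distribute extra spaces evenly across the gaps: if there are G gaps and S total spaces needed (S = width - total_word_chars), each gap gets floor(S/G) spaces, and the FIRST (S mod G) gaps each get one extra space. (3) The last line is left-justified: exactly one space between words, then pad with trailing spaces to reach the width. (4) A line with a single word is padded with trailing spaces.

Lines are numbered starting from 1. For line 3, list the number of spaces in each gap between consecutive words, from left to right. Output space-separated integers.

Answer: 7

Derivation:
Line 1: ['sea', 'quick', 'ocean', 'for'] (min_width=19, slack=1)
Line 2: ['waterfall', 'language'] (min_width=18, slack=2)
Line 3: ['calendar', 'plane'] (min_width=14, slack=6)
Line 4: ['kitchen', 'rain', 'library'] (min_width=20, slack=0)
Line 5: ['so', 'black', 'festival'] (min_width=17, slack=3)
Line 6: ['silver', 'python', 'page'] (min_width=18, slack=2)
Line 7: ['owl'] (min_width=3, slack=17)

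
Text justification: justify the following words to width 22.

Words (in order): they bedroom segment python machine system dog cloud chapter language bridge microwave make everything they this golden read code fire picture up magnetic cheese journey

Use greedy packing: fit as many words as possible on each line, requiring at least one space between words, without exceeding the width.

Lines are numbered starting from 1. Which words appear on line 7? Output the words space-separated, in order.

Answer: golden read code fire

Derivation:
Line 1: ['they', 'bedroom', 'segment'] (min_width=20, slack=2)
Line 2: ['python', 'machine', 'system'] (min_width=21, slack=1)
Line 3: ['dog', 'cloud', 'chapter'] (min_width=17, slack=5)
Line 4: ['language', 'bridge'] (min_width=15, slack=7)
Line 5: ['microwave', 'make'] (min_width=14, slack=8)
Line 6: ['everything', 'they', 'this'] (min_width=20, slack=2)
Line 7: ['golden', 'read', 'code', 'fire'] (min_width=21, slack=1)
Line 8: ['picture', 'up', 'magnetic'] (min_width=19, slack=3)
Line 9: ['cheese', 'journey'] (min_width=14, slack=8)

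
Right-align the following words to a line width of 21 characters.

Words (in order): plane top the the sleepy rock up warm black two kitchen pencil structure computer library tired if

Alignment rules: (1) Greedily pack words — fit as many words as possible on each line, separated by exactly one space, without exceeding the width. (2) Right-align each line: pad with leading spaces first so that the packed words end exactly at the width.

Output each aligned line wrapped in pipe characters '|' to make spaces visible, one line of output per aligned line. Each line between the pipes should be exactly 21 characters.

Line 1: ['plane', 'top', 'the', 'the'] (min_width=17, slack=4)
Line 2: ['sleepy', 'rock', 'up', 'warm'] (min_width=19, slack=2)
Line 3: ['black', 'two', 'kitchen'] (min_width=17, slack=4)
Line 4: ['pencil', 'structure'] (min_width=16, slack=5)
Line 5: ['computer', 'library'] (min_width=16, slack=5)
Line 6: ['tired', 'if'] (min_width=8, slack=13)

Answer: |    plane top the the|
|  sleepy rock up warm|
|    black two kitchen|
|     pencil structure|
|     computer library|
|             tired if|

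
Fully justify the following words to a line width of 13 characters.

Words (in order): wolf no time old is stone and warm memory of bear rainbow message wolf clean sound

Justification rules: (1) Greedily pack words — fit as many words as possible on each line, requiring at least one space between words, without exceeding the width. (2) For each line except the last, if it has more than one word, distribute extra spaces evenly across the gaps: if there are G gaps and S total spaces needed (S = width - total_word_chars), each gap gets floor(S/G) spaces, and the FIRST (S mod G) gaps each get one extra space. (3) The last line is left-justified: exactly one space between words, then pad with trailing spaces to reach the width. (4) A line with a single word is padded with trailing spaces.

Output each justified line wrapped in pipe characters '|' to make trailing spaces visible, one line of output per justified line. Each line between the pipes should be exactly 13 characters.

Answer: |wolf  no time|
|old  is stone|
|and      warm|
|memory     of|
|bear  rainbow|
|message  wolf|
|clean sound  |

Derivation:
Line 1: ['wolf', 'no', 'time'] (min_width=12, slack=1)
Line 2: ['old', 'is', 'stone'] (min_width=12, slack=1)
Line 3: ['and', 'warm'] (min_width=8, slack=5)
Line 4: ['memory', 'of'] (min_width=9, slack=4)
Line 5: ['bear', 'rainbow'] (min_width=12, slack=1)
Line 6: ['message', 'wolf'] (min_width=12, slack=1)
Line 7: ['clean', 'sound'] (min_width=11, slack=2)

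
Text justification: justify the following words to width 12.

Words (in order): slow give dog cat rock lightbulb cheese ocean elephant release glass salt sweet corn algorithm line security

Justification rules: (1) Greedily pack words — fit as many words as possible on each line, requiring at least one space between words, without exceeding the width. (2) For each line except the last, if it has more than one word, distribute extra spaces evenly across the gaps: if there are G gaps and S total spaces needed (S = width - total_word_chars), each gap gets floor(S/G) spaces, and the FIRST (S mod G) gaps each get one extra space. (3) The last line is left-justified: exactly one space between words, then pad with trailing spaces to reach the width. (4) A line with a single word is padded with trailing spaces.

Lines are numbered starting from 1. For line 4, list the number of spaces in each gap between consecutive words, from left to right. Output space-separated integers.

Line 1: ['slow', 'give'] (min_width=9, slack=3)
Line 2: ['dog', 'cat', 'rock'] (min_width=12, slack=0)
Line 3: ['lightbulb'] (min_width=9, slack=3)
Line 4: ['cheese', 'ocean'] (min_width=12, slack=0)
Line 5: ['elephant'] (min_width=8, slack=4)
Line 6: ['release'] (min_width=7, slack=5)
Line 7: ['glass', 'salt'] (min_width=10, slack=2)
Line 8: ['sweet', 'corn'] (min_width=10, slack=2)
Line 9: ['algorithm'] (min_width=9, slack=3)
Line 10: ['line'] (min_width=4, slack=8)
Line 11: ['security'] (min_width=8, slack=4)

Answer: 1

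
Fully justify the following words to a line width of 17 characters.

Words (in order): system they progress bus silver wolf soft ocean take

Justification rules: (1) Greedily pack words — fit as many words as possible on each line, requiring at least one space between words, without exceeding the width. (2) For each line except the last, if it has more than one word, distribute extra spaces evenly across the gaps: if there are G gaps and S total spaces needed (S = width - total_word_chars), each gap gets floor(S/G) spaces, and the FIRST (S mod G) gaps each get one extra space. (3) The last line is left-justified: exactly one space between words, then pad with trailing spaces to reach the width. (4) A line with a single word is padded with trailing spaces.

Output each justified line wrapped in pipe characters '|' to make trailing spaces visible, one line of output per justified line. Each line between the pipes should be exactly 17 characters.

Answer: |system       they|
|progress      bus|
|silver  wolf soft|
|ocean take       |

Derivation:
Line 1: ['system', 'they'] (min_width=11, slack=6)
Line 2: ['progress', 'bus'] (min_width=12, slack=5)
Line 3: ['silver', 'wolf', 'soft'] (min_width=16, slack=1)
Line 4: ['ocean', 'take'] (min_width=10, slack=7)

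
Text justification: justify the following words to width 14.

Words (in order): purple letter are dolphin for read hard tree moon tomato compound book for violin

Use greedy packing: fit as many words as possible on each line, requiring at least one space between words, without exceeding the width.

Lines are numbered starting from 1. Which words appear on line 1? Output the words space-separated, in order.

Answer: purple letter

Derivation:
Line 1: ['purple', 'letter'] (min_width=13, slack=1)
Line 2: ['are', 'dolphin'] (min_width=11, slack=3)
Line 3: ['for', 'read', 'hard'] (min_width=13, slack=1)
Line 4: ['tree', 'moon'] (min_width=9, slack=5)
Line 5: ['tomato'] (min_width=6, slack=8)
Line 6: ['compound', 'book'] (min_width=13, slack=1)
Line 7: ['for', 'violin'] (min_width=10, slack=4)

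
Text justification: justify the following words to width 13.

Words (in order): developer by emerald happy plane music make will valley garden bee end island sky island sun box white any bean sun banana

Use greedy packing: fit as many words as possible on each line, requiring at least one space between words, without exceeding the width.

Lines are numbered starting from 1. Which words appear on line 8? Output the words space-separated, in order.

Answer: island sun

Derivation:
Line 1: ['developer', 'by'] (min_width=12, slack=1)
Line 2: ['emerald', 'happy'] (min_width=13, slack=0)
Line 3: ['plane', 'music'] (min_width=11, slack=2)
Line 4: ['make', 'will'] (min_width=9, slack=4)
Line 5: ['valley', 'garden'] (min_width=13, slack=0)
Line 6: ['bee', 'end'] (min_width=7, slack=6)
Line 7: ['island', 'sky'] (min_width=10, slack=3)
Line 8: ['island', 'sun'] (min_width=10, slack=3)
Line 9: ['box', 'white', 'any'] (min_width=13, slack=0)
Line 10: ['bean', 'sun'] (min_width=8, slack=5)
Line 11: ['banana'] (min_width=6, slack=7)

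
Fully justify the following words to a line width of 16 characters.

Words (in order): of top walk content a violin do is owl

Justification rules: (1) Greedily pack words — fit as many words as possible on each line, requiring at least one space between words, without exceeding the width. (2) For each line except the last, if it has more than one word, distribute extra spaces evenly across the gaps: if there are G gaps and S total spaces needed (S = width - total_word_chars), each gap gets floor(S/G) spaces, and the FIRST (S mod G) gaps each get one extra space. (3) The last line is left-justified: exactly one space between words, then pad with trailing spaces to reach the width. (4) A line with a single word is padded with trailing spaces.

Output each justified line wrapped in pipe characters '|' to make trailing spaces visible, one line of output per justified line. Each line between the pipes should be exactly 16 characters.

Line 1: ['of', 'top', 'walk'] (min_width=11, slack=5)
Line 2: ['content', 'a', 'violin'] (min_width=16, slack=0)
Line 3: ['do', 'is', 'owl'] (min_width=9, slack=7)

Answer: |of    top   walk|
|content a violin|
|do is owl       |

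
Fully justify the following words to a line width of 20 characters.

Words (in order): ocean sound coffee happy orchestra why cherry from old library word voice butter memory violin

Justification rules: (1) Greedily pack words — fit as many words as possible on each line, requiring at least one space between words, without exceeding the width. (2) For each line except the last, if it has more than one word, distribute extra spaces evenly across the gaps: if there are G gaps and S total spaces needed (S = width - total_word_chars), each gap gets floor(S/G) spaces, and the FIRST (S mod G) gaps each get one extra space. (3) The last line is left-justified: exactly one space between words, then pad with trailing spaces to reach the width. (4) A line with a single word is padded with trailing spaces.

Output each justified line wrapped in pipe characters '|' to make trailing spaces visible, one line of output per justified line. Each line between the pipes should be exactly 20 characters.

Line 1: ['ocean', 'sound', 'coffee'] (min_width=18, slack=2)
Line 2: ['happy', 'orchestra', 'why'] (min_width=19, slack=1)
Line 3: ['cherry', 'from', 'old'] (min_width=15, slack=5)
Line 4: ['library', 'word', 'voice'] (min_width=18, slack=2)
Line 5: ['butter', 'memory', 'violin'] (min_width=20, slack=0)

Answer: |ocean  sound  coffee|
|happy  orchestra why|
|cherry    from   old|
|library  word  voice|
|butter memory violin|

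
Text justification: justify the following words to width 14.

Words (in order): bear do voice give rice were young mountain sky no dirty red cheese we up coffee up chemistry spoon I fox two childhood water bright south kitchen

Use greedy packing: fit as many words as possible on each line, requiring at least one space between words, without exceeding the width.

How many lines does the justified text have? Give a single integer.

Line 1: ['bear', 'do', 'voice'] (min_width=13, slack=1)
Line 2: ['give', 'rice', 'were'] (min_width=14, slack=0)
Line 3: ['young', 'mountain'] (min_width=14, slack=0)
Line 4: ['sky', 'no', 'dirty'] (min_width=12, slack=2)
Line 5: ['red', 'cheese', 'we'] (min_width=13, slack=1)
Line 6: ['up', 'coffee', 'up'] (min_width=12, slack=2)
Line 7: ['chemistry'] (min_width=9, slack=5)
Line 8: ['spoon', 'I', 'fox'] (min_width=11, slack=3)
Line 9: ['two', 'childhood'] (min_width=13, slack=1)
Line 10: ['water', 'bright'] (min_width=12, slack=2)
Line 11: ['south', 'kitchen'] (min_width=13, slack=1)
Total lines: 11

Answer: 11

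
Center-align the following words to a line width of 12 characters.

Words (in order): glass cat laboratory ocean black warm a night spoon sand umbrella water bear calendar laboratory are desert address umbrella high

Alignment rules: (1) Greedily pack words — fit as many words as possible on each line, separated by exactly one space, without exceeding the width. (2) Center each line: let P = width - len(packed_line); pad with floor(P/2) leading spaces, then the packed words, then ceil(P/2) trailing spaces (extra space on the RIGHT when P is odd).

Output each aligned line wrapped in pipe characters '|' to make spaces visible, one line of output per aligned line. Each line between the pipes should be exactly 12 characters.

Answer: | glass cat  |
| laboratory |
|ocean black |
|warm a night|
| spoon sand |
|  umbrella  |
| water bear |
|  calendar  |
| laboratory |
| are desert |
|  address   |
|  umbrella  |
|    high    |

Derivation:
Line 1: ['glass', 'cat'] (min_width=9, slack=3)
Line 2: ['laboratory'] (min_width=10, slack=2)
Line 3: ['ocean', 'black'] (min_width=11, slack=1)
Line 4: ['warm', 'a', 'night'] (min_width=12, slack=0)
Line 5: ['spoon', 'sand'] (min_width=10, slack=2)
Line 6: ['umbrella'] (min_width=8, slack=4)
Line 7: ['water', 'bear'] (min_width=10, slack=2)
Line 8: ['calendar'] (min_width=8, slack=4)
Line 9: ['laboratory'] (min_width=10, slack=2)
Line 10: ['are', 'desert'] (min_width=10, slack=2)
Line 11: ['address'] (min_width=7, slack=5)
Line 12: ['umbrella'] (min_width=8, slack=4)
Line 13: ['high'] (min_width=4, slack=8)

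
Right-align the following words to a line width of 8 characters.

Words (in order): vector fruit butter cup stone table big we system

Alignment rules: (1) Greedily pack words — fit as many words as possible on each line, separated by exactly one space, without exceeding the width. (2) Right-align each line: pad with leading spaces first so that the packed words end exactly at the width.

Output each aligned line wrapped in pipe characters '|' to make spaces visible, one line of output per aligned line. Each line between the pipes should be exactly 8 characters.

Answer: |  vector|
|   fruit|
|  butter|
|     cup|
|   stone|
|   table|
|  big we|
|  system|

Derivation:
Line 1: ['vector'] (min_width=6, slack=2)
Line 2: ['fruit'] (min_width=5, slack=3)
Line 3: ['butter'] (min_width=6, slack=2)
Line 4: ['cup'] (min_width=3, slack=5)
Line 5: ['stone'] (min_width=5, slack=3)
Line 6: ['table'] (min_width=5, slack=3)
Line 7: ['big', 'we'] (min_width=6, slack=2)
Line 8: ['system'] (min_width=6, slack=2)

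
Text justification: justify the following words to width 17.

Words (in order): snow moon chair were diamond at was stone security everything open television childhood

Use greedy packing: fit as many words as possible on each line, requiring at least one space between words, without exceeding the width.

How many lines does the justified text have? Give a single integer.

Line 1: ['snow', 'moon', 'chair'] (min_width=15, slack=2)
Line 2: ['were', 'diamond', 'at'] (min_width=15, slack=2)
Line 3: ['was', 'stone'] (min_width=9, slack=8)
Line 4: ['security'] (min_width=8, slack=9)
Line 5: ['everything', 'open'] (min_width=15, slack=2)
Line 6: ['television'] (min_width=10, slack=7)
Line 7: ['childhood'] (min_width=9, slack=8)
Total lines: 7

Answer: 7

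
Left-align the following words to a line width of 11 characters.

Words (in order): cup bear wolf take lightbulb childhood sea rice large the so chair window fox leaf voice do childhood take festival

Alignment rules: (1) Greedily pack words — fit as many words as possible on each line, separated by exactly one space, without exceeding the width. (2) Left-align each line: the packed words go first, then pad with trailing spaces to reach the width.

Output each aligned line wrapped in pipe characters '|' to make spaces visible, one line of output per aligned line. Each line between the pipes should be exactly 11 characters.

Answer: |cup bear   |
|wolf take  |
|lightbulb  |
|childhood  |
|sea rice   |
|large the  |
|so chair   |
|window fox |
|leaf voice |
|do         |
|childhood  |
|take       |
|festival   |

Derivation:
Line 1: ['cup', 'bear'] (min_width=8, slack=3)
Line 2: ['wolf', 'take'] (min_width=9, slack=2)
Line 3: ['lightbulb'] (min_width=9, slack=2)
Line 4: ['childhood'] (min_width=9, slack=2)
Line 5: ['sea', 'rice'] (min_width=8, slack=3)
Line 6: ['large', 'the'] (min_width=9, slack=2)
Line 7: ['so', 'chair'] (min_width=8, slack=3)
Line 8: ['window', 'fox'] (min_width=10, slack=1)
Line 9: ['leaf', 'voice'] (min_width=10, slack=1)
Line 10: ['do'] (min_width=2, slack=9)
Line 11: ['childhood'] (min_width=9, slack=2)
Line 12: ['take'] (min_width=4, slack=7)
Line 13: ['festival'] (min_width=8, slack=3)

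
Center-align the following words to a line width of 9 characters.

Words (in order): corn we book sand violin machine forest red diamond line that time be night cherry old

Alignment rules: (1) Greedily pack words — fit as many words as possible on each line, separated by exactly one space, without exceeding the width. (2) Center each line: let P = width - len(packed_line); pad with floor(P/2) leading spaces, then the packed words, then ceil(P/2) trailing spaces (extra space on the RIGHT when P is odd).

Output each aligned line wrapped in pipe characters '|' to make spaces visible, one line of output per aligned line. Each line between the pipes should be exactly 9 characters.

Answer: | corn we |
|book sand|
| violin  |
| machine |
| forest  |
|   red   |
| diamond |
|line that|
| time be |
|  night  |
| cherry  |
|   old   |

Derivation:
Line 1: ['corn', 'we'] (min_width=7, slack=2)
Line 2: ['book', 'sand'] (min_width=9, slack=0)
Line 3: ['violin'] (min_width=6, slack=3)
Line 4: ['machine'] (min_width=7, slack=2)
Line 5: ['forest'] (min_width=6, slack=3)
Line 6: ['red'] (min_width=3, slack=6)
Line 7: ['diamond'] (min_width=7, slack=2)
Line 8: ['line', 'that'] (min_width=9, slack=0)
Line 9: ['time', 'be'] (min_width=7, slack=2)
Line 10: ['night'] (min_width=5, slack=4)
Line 11: ['cherry'] (min_width=6, slack=3)
Line 12: ['old'] (min_width=3, slack=6)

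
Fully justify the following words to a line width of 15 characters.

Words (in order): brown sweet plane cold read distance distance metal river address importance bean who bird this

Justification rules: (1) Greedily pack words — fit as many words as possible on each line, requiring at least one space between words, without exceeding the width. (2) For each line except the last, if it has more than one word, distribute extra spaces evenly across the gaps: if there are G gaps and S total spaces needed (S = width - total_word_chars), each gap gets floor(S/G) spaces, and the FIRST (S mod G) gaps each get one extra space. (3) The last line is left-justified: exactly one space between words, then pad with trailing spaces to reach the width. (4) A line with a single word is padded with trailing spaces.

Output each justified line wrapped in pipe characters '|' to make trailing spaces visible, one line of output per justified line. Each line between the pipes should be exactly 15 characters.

Line 1: ['brown', 'sweet'] (min_width=11, slack=4)
Line 2: ['plane', 'cold', 'read'] (min_width=15, slack=0)
Line 3: ['distance'] (min_width=8, slack=7)
Line 4: ['distance', 'metal'] (min_width=14, slack=1)
Line 5: ['river', 'address'] (min_width=13, slack=2)
Line 6: ['importance', 'bean'] (min_width=15, slack=0)
Line 7: ['who', 'bird', 'this'] (min_width=13, slack=2)

Answer: |brown     sweet|
|plane cold read|
|distance       |
|distance  metal|
|river   address|
|importance bean|
|who bird this  |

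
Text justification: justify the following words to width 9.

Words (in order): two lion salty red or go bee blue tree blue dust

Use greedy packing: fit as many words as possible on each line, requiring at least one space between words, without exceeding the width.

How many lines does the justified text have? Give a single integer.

Answer: 5

Derivation:
Line 1: ['two', 'lion'] (min_width=8, slack=1)
Line 2: ['salty', 'red'] (min_width=9, slack=0)
Line 3: ['or', 'go', 'bee'] (min_width=9, slack=0)
Line 4: ['blue', 'tree'] (min_width=9, slack=0)
Line 5: ['blue', 'dust'] (min_width=9, slack=0)
Total lines: 5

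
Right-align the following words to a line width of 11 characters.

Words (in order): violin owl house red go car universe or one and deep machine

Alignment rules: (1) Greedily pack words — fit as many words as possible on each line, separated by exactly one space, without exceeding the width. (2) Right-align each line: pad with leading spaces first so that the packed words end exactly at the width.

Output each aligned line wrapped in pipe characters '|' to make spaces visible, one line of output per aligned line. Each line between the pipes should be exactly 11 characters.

Line 1: ['violin', 'owl'] (min_width=10, slack=1)
Line 2: ['house', 'red'] (min_width=9, slack=2)
Line 3: ['go', 'car'] (min_width=6, slack=5)
Line 4: ['universe', 'or'] (min_width=11, slack=0)
Line 5: ['one', 'and'] (min_width=7, slack=4)
Line 6: ['deep'] (min_width=4, slack=7)
Line 7: ['machine'] (min_width=7, slack=4)

Answer: | violin owl|
|  house red|
|     go car|
|universe or|
|    one and|
|       deep|
|    machine|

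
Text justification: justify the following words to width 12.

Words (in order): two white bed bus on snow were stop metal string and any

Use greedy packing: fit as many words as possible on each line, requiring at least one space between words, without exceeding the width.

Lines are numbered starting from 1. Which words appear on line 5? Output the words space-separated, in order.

Answer: string and

Derivation:
Line 1: ['two', 'white'] (min_width=9, slack=3)
Line 2: ['bed', 'bus', 'on'] (min_width=10, slack=2)
Line 3: ['snow', 'were'] (min_width=9, slack=3)
Line 4: ['stop', 'metal'] (min_width=10, slack=2)
Line 5: ['string', 'and'] (min_width=10, slack=2)
Line 6: ['any'] (min_width=3, slack=9)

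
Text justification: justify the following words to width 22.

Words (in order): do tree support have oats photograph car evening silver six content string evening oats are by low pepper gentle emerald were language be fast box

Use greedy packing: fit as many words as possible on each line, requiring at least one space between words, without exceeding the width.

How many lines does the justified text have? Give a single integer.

Line 1: ['do', 'tree', 'support', 'have'] (min_width=20, slack=2)
Line 2: ['oats', 'photograph', 'car'] (min_width=19, slack=3)
Line 3: ['evening', 'silver', 'six'] (min_width=18, slack=4)
Line 4: ['content', 'string', 'evening'] (min_width=22, slack=0)
Line 5: ['oats', 'are', 'by', 'low', 'pepper'] (min_width=22, slack=0)
Line 6: ['gentle', 'emerald', 'were'] (min_width=19, slack=3)
Line 7: ['language', 'be', 'fast', 'box'] (min_width=20, slack=2)
Total lines: 7

Answer: 7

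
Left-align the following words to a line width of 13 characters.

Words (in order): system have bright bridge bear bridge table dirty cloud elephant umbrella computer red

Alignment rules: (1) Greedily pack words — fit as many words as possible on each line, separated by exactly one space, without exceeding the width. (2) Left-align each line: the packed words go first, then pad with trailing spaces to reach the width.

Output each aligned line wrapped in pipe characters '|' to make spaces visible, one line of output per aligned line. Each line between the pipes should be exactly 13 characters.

Line 1: ['system', 'have'] (min_width=11, slack=2)
Line 2: ['bright', 'bridge'] (min_width=13, slack=0)
Line 3: ['bear', 'bridge'] (min_width=11, slack=2)
Line 4: ['table', 'dirty'] (min_width=11, slack=2)
Line 5: ['cloud'] (min_width=5, slack=8)
Line 6: ['elephant'] (min_width=8, slack=5)
Line 7: ['umbrella'] (min_width=8, slack=5)
Line 8: ['computer', 'red'] (min_width=12, slack=1)

Answer: |system have  |
|bright bridge|
|bear bridge  |
|table dirty  |
|cloud        |
|elephant     |
|umbrella     |
|computer red |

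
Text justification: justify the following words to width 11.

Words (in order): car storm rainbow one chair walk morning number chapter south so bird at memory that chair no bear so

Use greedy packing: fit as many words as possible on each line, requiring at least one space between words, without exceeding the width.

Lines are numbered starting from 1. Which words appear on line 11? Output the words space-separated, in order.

Line 1: ['car', 'storm'] (min_width=9, slack=2)
Line 2: ['rainbow', 'one'] (min_width=11, slack=0)
Line 3: ['chair', 'walk'] (min_width=10, slack=1)
Line 4: ['morning'] (min_width=7, slack=4)
Line 5: ['number'] (min_width=6, slack=5)
Line 6: ['chapter'] (min_width=7, slack=4)
Line 7: ['south', 'so'] (min_width=8, slack=3)
Line 8: ['bird', 'at'] (min_width=7, slack=4)
Line 9: ['memory', 'that'] (min_width=11, slack=0)
Line 10: ['chair', 'no'] (min_width=8, slack=3)
Line 11: ['bear', 'so'] (min_width=7, slack=4)

Answer: bear so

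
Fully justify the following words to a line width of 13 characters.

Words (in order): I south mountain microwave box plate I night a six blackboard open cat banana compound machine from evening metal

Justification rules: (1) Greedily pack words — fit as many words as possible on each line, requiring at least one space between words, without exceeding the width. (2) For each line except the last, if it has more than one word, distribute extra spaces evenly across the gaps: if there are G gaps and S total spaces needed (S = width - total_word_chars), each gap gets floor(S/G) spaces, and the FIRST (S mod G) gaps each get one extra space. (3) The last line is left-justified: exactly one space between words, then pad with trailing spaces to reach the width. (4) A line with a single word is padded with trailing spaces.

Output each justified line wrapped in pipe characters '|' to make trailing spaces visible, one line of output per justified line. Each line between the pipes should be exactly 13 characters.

Line 1: ['I', 'south'] (min_width=7, slack=6)
Line 2: ['mountain'] (min_width=8, slack=5)
Line 3: ['microwave', 'box'] (min_width=13, slack=0)
Line 4: ['plate', 'I', 'night'] (min_width=13, slack=0)
Line 5: ['a', 'six'] (min_width=5, slack=8)
Line 6: ['blackboard'] (min_width=10, slack=3)
Line 7: ['open', 'cat'] (min_width=8, slack=5)
Line 8: ['banana'] (min_width=6, slack=7)
Line 9: ['compound'] (min_width=8, slack=5)
Line 10: ['machine', 'from'] (min_width=12, slack=1)
Line 11: ['evening', 'metal'] (min_width=13, slack=0)

Answer: |I       south|
|mountain     |
|microwave box|
|plate I night|
|a         six|
|blackboard   |
|open      cat|
|banana       |
|compound     |
|machine  from|
|evening metal|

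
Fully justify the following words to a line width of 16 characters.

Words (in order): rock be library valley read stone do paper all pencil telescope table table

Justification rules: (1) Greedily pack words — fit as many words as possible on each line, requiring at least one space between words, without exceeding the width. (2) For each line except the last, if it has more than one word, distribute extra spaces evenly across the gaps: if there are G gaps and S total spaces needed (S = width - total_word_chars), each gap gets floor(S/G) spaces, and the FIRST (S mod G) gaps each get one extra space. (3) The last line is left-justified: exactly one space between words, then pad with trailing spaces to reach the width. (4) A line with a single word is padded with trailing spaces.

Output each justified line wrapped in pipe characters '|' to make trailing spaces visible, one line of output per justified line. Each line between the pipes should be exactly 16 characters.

Line 1: ['rock', 'be', 'library'] (min_width=15, slack=1)
Line 2: ['valley', 'read'] (min_width=11, slack=5)
Line 3: ['stone', 'do', 'paper'] (min_width=14, slack=2)
Line 4: ['all', 'pencil'] (min_width=10, slack=6)
Line 5: ['telescope', 'table'] (min_width=15, slack=1)
Line 6: ['table'] (min_width=5, slack=11)

Answer: |rock  be library|
|valley      read|
|stone  do  paper|
|all       pencil|
|telescope  table|
|table           |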